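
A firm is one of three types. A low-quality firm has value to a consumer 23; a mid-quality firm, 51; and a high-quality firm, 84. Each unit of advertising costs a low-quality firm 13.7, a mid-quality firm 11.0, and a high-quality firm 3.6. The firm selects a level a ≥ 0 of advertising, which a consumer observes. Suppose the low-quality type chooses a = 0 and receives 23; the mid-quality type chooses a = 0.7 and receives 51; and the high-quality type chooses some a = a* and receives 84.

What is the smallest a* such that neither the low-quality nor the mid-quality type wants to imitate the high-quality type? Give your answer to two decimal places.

Low-quality type (on-path payoff 23) won't mimic when 23 ≥ 84 − 13.7·a*, i.e. a* ≥ 4.45.
Mid-quality type (on-path payoff 51 − 11.0×0.7 = 43.3) won't mimic when 43.3 ≥ 84 − 11.0·a*, i.e. a* ≥ 3.70.
Both must hold, so a* = max(4.45, 3.70) = 4.45. The low-quality type's constraint binds.

4.45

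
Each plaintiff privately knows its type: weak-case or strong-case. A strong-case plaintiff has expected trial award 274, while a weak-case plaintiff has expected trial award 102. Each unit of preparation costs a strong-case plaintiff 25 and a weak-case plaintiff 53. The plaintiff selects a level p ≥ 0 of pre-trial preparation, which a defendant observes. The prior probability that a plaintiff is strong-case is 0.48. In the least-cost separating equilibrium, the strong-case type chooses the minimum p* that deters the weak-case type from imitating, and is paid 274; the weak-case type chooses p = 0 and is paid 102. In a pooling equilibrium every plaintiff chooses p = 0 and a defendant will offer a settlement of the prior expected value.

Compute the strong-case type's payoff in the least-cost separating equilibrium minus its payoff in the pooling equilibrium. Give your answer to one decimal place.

8.3

Least-cost separating signal: p* solves 102 = 274 − 53·p*, so p* = (274 − 102)/53 ≈ 3.2453.
Strong-case type's separating payoff: 274 − 25 × p* = 274 − 25 × (274 − 102)/53 = 274 − 4300/53 ≈ 192.868.
Pooling payoff: 0.48 × 274 + 0.52 × 102 = 184.56.
Difference: 192.868 − 184.56 = 8.308, i.e. 8.3 to one decimal place.
The strong-case type prefers to separate.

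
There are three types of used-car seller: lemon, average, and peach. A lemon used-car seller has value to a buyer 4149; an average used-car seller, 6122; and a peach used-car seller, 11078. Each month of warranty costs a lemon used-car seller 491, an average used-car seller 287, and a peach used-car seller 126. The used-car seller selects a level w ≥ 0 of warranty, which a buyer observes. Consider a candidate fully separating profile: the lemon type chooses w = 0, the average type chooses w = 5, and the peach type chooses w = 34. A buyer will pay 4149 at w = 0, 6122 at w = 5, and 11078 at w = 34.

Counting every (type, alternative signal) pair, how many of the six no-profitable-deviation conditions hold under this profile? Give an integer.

Average (own payoff 6122 − 287×5 = 4687): to w=0 gives 4149 → no gain ✓; to w=34 gives 11078 − 287×34 = 1320 → no gain ✓.
Peach (own payoff 11078 − 126×34 = 6794): to w=0 gives 4149 → no gain ✓; to w=5 gives 6122 − 126×5 = 5492 → no gain ✓.
Lemon (own payoff 4149): to w=5 gives 6122 − 491×5 = 3667 → no gain ✓; to w=34 gives 11078 − 491×34 = -5616 → no gain ✓.
6 of the 6 constraints hold; this profile is a separating equilibrium.

6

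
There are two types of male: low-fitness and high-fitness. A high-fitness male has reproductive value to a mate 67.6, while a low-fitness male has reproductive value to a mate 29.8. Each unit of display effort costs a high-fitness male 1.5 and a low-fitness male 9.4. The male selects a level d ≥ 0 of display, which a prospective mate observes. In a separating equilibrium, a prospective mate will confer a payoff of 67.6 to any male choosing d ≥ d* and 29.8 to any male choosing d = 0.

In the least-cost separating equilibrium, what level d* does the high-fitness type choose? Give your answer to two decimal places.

4.02

A low-fitness male choosing d = 0 receives 29.8.
Imitating at d* instead would pay 67.6 at cost 9.4·d*, netting 67.6 − 9.4·d*.
Indifference: 29.8 = 67.6 − 9.4·d*, so d* = (67.6 − 29.8) / 9.4 ≈ 4.02.
At d* the low-fitness type's incentive constraint just binds; the high-fitness type strictly prefers d* since its per-unit cost is lower.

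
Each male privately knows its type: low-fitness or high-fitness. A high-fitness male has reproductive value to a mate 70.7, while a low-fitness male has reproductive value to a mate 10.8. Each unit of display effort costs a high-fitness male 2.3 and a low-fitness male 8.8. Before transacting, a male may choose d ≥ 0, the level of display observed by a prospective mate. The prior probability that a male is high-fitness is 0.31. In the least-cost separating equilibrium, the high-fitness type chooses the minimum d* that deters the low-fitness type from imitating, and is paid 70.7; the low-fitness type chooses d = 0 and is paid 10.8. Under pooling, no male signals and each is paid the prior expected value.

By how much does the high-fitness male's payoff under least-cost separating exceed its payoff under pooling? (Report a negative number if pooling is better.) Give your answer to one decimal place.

Least-cost separating signal: d* solves 10.8 = 70.7 − 8.8·d*, so d* = (70.7 − 10.8)/8.8 ≈ 6.8068.
High-fitness type's separating payoff: 70.7 − 2.3 × d* = 70.7 − 2.3 × (70.7 − 10.8)/8.8 = 70.7 − 137.77/8.8 ≈ 55.044.
Pooling payoff: 0.31 × 70.7 + 0.69 × 10.8 = 29.369.
Difference: 55.044 − 29.369 = 25.675, i.e. 25.7 to one decimal place.
The high-fitness type prefers to separate.

25.7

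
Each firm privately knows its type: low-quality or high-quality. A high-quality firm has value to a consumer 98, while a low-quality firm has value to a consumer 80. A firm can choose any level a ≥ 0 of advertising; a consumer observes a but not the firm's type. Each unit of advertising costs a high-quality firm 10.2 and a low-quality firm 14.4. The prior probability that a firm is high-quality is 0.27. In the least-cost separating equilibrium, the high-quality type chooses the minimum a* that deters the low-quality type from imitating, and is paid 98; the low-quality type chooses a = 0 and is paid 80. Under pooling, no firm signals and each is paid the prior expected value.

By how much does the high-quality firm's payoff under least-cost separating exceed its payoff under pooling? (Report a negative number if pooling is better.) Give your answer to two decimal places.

Least-cost separating signal: a* solves 80 = 98 − 14.4·a*, so a* = (98 − 80)/14.4 = 1.25.
High-quality type's separating payoff: 98 − 10.2 × a* = 98 − 10.2 × (98 − 80)/14.4 = 98 − 183.6/14.4 = 85.25.
Pooling payoff: 0.27 × 98 + 0.73 × 80 = 84.86.
Difference: 85.25 − 84.86 = 0.39.
The high-quality type prefers to separate.

0.39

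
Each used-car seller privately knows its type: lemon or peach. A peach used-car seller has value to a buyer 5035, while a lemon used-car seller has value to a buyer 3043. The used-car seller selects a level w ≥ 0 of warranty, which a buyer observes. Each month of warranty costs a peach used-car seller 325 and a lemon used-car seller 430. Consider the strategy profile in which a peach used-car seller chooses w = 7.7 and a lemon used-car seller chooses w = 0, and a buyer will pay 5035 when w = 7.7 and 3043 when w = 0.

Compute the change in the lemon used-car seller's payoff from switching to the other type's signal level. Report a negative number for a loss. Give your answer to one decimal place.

Playing w = 0 the lemon used-car seller receives 3043.
Deviating to w = 7.7 brings payment 5035 at cost 430 × 7.7 = 3311, netting 1724.
Gain from deviating: 1724 − 3043 = -1319.0.
The gain is negative, so the lemon type's incentive-compatibility constraint is satisfied.

-1319.0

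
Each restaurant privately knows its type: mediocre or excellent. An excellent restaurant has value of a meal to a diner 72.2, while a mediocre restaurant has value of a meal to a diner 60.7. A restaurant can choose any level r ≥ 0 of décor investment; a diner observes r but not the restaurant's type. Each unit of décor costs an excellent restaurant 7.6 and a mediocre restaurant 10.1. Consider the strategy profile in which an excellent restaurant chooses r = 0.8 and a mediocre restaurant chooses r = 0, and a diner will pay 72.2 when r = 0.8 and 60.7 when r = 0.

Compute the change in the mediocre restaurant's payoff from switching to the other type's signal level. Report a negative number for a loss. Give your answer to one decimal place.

3.4

Playing r = 0 the mediocre restaurant receives 60.7.
Deviating to r = 0.8 brings payment 72.2 at cost 10.1 × 0.8 = 8.08, netting 64.12.
Gain from deviating: 64.12 − 60.7 = 3.42, i.e. 3.4 to one decimal place.
The gain is positive, so the mediocre type's incentive-compatibility constraint is violated — this profile is not a separating equilibrium.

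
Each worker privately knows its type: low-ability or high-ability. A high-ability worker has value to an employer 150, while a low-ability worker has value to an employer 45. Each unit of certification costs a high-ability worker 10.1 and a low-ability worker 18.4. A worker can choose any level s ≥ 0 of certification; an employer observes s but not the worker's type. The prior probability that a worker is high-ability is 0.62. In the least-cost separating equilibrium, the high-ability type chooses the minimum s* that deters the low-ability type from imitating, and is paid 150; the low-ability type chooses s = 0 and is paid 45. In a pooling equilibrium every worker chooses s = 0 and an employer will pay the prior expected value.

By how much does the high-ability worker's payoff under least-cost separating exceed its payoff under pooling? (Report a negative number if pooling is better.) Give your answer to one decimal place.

-17.7

Least-cost separating signal: s* solves 45 = 150 − 18.4·s*, so s* = (150 − 45)/18.4 ≈ 5.7065.
High-ability type's separating payoff: 150 − 10.1 × s* = 150 − 10.1 × (150 − 45)/18.4 = 150 − 1060.5/18.4 ≈ 92.364.
Pooling payoff: 0.62 × 150 + 0.38 × 45 = 110.1.
Difference: 92.364 − 110.1 = -17.736, i.e. -17.7 to one decimal place.
The high-ability type would prefer the pooling outcome.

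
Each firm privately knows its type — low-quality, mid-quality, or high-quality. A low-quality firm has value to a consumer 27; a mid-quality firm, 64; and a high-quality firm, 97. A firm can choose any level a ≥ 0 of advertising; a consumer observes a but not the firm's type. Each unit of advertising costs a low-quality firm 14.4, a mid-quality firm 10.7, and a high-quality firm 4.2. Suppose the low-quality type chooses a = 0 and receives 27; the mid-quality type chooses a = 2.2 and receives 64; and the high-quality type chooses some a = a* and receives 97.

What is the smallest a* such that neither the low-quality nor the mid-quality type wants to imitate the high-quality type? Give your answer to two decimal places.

5.28

Mid-quality type (on-path payoff 64 − 10.7×2.2 = 40.46) won't mimic when 40.46 ≥ 97 − 10.7·a*, i.e. a* ≥ 5.28.
Low-quality type (on-path payoff 27) won't mimic when 27 ≥ 97 − 14.4·a*, i.e. a* ≥ 4.86.
Both must hold, so a* = max(4.86, 5.28) = 5.28. The mid-quality type's constraint binds.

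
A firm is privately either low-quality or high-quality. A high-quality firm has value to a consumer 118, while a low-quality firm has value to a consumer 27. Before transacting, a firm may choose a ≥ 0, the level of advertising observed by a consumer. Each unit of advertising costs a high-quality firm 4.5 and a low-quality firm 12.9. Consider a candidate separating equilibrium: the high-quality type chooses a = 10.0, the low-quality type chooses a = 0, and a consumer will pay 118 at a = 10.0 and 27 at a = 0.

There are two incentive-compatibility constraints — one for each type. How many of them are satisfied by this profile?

2

High-quality type: signal → 118 − 4.5 × 10.0 = 73; deviate to 0 → 27. IC holds (73 ≥ 27).
Low-quality type: stay at 0 → 27; mimic → 118 − 12.9 × 10.0 = -11. IC holds (27 ≥ -11).
2 of 2 constraints hold, so this is a separating equilibrium.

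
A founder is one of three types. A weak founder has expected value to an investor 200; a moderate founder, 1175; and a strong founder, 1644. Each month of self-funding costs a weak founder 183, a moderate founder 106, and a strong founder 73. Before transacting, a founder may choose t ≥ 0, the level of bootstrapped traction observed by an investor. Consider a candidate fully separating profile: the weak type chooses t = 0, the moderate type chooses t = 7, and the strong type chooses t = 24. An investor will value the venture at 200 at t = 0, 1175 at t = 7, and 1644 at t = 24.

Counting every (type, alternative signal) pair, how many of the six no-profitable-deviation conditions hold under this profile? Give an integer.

4

Strong (own payoff 1644 − 73×24 = -108): to t=0 gives 200 → profitable ✗; to t=7 gives 1175 − 73×7 = 664 → profitable ✗.
Weak (own payoff 200): to t=7 gives 1175 − 183×7 = -106 → no gain ✓; to t=24 gives 1644 − 183×24 = -2748 → no gain ✓.
Moderate (own payoff 1175 − 106×7 = 433): to t=0 gives 200 → no gain ✓; to t=24 gives 1644 − 106×24 = -900 → no gain ✓.
4 of the 6 constraints hold; not an equilibrium.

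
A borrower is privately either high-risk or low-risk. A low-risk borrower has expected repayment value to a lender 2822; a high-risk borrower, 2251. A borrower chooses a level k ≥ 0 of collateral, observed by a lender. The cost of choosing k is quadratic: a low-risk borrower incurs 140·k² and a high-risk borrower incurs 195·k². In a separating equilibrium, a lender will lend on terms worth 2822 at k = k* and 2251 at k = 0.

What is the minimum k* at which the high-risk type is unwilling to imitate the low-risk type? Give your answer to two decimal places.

The high-risk type at k = 0 receives 2251; imitating at k* yields 2822 − 195·k*².
Indifference: 2251 = 2822 − 195·k*², so k*² = (2822 − 2251) / 195 ≈ 2.9282.
k* = √2.9282 ≈ 1.71.

1.71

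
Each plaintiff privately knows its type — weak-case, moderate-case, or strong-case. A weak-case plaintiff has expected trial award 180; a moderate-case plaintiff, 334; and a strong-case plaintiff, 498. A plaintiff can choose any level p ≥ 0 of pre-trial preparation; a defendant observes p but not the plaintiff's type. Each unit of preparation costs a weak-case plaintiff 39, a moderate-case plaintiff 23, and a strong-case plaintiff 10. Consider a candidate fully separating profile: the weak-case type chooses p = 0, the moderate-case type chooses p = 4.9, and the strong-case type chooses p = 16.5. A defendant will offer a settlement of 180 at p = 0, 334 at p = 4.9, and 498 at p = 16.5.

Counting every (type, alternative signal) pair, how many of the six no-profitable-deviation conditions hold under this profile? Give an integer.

6

Strong-case (own payoff 498 − 10×16.5 = 333): to p=0 gives 180 → no gain ✓; to p=4.9 gives 334 − 10×4.9 = 285 → no gain ✓.
Weak-case (own payoff 180): to p=4.9 gives 334 − 39×4.9 = 142.9 → no gain ✓; to p=16.5 gives 498 − 39×16.5 = -145.5 → no gain ✓.
Moderate-case (own payoff 334 − 23×4.9 = 221.3): to p=0 gives 180 → no gain ✓; to p=16.5 gives 498 − 23×16.5 = 118.5 → no gain ✓.
6 of the 6 constraints hold; this profile is a separating equilibrium.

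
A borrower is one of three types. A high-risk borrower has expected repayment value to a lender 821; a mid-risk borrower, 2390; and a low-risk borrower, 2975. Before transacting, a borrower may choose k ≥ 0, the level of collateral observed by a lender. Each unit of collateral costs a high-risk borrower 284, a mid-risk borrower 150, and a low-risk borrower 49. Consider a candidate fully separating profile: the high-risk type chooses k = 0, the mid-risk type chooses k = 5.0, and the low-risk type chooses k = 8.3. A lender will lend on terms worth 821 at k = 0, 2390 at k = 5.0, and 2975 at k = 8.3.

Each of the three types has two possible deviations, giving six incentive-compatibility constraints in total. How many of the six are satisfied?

Low-risk (own payoff 2975 − 49×8.3 = 2568.3): to k=0 gives 821 → no gain ✓; to k=5.0 gives 2390 − 49×5.0 = 2145 → no gain ✓.
High-risk (own payoff 821): to k=5.0 gives 2390 − 284×5.0 = 970 → profitable ✗; to k=8.3 gives 2975 − 284×8.3 = 617.8 → no gain ✓.
Mid-risk (own payoff 2390 − 150×5.0 = 1640): to k=0 gives 821 → no gain ✓; to k=8.3 gives 2975 − 150×8.3 = 1730 → profitable ✗.
4 of the 6 constraints hold; not an equilibrium.

4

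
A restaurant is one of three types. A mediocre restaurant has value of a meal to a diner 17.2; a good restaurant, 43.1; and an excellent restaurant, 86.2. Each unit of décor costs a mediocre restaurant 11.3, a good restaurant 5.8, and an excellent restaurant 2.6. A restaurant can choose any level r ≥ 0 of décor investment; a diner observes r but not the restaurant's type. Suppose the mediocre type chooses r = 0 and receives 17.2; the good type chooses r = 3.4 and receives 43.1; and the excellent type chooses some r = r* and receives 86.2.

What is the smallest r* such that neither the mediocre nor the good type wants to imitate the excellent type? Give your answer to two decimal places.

10.83

Mediocre type (on-path payoff 17.2) won't mimic when 17.2 ≥ 86.2 − 11.3·r*, i.e. r* ≥ 6.11.
Good type (on-path payoff 43.1 − 5.8×3.4 = 23.38) won't mimic when 23.38 ≥ 86.2 − 5.8·r*, i.e. r* ≥ 10.83.
Both must hold, so r* = max(6.11, 10.83) = 10.83. The good type's constraint binds.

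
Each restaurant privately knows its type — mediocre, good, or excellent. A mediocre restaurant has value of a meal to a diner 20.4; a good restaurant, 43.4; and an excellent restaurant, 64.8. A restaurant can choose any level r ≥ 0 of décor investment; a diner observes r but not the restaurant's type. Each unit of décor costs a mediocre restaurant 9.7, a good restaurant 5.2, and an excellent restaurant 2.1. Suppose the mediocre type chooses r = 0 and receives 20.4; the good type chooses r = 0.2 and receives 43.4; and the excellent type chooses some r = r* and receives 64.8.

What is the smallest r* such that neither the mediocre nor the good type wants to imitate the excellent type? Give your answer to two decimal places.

4.58

Good type (on-path payoff 43.4 − 5.2×0.2 = 42.36) won't mimic when 42.36 ≥ 64.8 − 5.2·r*, i.e. r* ≥ 4.32.
Mediocre type (on-path payoff 20.4) won't mimic when 20.4 ≥ 64.8 − 9.7·r*, i.e. r* ≥ 4.58.
Both must hold, so r* = max(4.58, 4.32) = 4.58. The mediocre type's constraint binds.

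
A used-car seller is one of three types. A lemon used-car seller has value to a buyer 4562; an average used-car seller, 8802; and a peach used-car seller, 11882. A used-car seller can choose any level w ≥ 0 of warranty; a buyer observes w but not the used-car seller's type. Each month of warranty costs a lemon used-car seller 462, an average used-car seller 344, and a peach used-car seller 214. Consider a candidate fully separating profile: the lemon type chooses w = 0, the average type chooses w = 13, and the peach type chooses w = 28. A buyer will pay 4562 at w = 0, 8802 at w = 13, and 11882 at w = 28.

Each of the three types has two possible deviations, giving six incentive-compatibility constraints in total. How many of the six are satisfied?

4

Average (own payoff 8802 − 344×13 = 4330): to w=0 gives 4562 → profitable ✗; to w=28 gives 11882 − 344×28 = 2250 → no gain ✓.
Peach (own payoff 11882 − 214×28 = 5890): to w=0 gives 4562 → no gain ✓; to w=13 gives 8802 − 214×13 = 6020 → profitable ✗.
Lemon (own payoff 4562): to w=13 gives 8802 − 462×13 = 2796 → no gain ✓; to w=28 gives 11882 − 462×28 = -1054 → no gain ✓.
4 of the 6 constraints hold; not an equilibrium.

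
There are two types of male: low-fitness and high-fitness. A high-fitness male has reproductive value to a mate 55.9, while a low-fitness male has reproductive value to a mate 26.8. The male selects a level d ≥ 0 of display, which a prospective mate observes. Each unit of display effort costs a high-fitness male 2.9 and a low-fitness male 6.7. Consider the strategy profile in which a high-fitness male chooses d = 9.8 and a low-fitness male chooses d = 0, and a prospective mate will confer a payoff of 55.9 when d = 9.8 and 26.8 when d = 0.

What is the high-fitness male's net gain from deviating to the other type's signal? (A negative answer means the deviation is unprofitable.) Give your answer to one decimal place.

Playing d = 9.8 the high-fitness male receives 55.9 − 2.9 × 9.8 = 27.48.
Deviating to d = 0 yields 26.8 instead.
Gain from deviating: 26.8 − 27.48 = -0.68, i.e. -0.7 to one decimal place.
The gain is negative, so the high-fitness type's incentive-compatibility constraint is satisfied.

-0.7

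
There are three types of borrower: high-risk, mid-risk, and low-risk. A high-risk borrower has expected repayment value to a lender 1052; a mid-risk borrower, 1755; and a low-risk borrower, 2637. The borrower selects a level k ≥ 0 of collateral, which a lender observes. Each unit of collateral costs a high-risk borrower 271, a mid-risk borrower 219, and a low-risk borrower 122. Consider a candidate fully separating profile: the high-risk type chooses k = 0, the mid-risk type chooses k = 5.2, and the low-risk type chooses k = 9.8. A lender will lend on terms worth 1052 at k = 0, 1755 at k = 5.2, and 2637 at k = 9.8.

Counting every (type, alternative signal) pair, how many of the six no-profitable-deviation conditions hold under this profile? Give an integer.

High-risk (own payoff 1052): to k=5.2 gives 1755 − 271×5.2 = 345.8 → no gain ✓; to k=9.8 gives 2637 − 271×9.8 = -18.8 → no gain ✓.
Low-risk (own payoff 2637 − 122×9.8 = 1441.4): to k=0 gives 1052 → no gain ✓; to k=5.2 gives 1755 − 122×5.2 = 1120.6 → no gain ✓.
Mid-risk (own payoff 1755 − 219×5.2 = 616.2): to k=0 gives 1052 → profitable ✗; to k=9.8 gives 2637 − 219×9.8 = 490.8 → no gain ✓.
5 of the 6 constraints hold; not an equilibrium.

5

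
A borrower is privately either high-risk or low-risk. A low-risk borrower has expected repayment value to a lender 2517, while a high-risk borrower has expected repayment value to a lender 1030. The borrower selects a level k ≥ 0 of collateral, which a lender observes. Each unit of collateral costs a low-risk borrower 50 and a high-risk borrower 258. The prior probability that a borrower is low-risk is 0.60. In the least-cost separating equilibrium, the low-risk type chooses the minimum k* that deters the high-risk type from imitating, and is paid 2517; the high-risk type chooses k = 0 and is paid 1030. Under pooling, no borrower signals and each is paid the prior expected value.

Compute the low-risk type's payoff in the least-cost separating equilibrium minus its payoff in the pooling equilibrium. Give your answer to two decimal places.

306.62

Least-cost separating signal: k* solves 1030 = 2517 − 258·k*, so k* = (2517 − 1030)/258 ≈ 5.7636.
Low-risk type's separating payoff: 2517 − 50 × k* = 2517 − 50 × (2517 − 1030)/258 = 2517 − 74350/258 ≈ 2228.8217.
Pooling payoff: 0.60 × 2517 + 0.40 × 1030 = 1922.2.
Difference: 2228.8217 − 1922.2 = 306.6217, i.e. 306.62 to two decimal places.
The low-risk type prefers to separate.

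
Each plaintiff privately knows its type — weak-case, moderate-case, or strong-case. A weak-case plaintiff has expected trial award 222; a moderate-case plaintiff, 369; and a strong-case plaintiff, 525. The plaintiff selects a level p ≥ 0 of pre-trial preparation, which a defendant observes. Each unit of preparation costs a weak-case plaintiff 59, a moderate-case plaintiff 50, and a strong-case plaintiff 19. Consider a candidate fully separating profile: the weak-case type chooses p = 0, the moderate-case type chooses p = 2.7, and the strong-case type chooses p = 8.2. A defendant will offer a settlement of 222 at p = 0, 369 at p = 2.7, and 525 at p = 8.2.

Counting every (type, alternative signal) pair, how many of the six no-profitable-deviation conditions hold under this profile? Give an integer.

6

Moderate-case (own payoff 369 − 50×2.7 = 234): to p=0 gives 222 → no gain ✓; to p=8.2 gives 525 − 50×8.2 = 115 → no gain ✓.
Strong-case (own payoff 525 − 19×8.2 = 369.2): to p=0 gives 222 → no gain ✓; to p=2.7 gives 369 − 19×2.7 = 317.7 → no gain ✓.
Weak-case (own payoff 222): to p=2.7 gives 369 − 59×2.7 = 209.7 → no gain ✓; to p=8.2 gives 525 − 59×8.2 = 41.2 → no gain ✓.
6 of the 6 constraints hold; this profile is a separating equilibrium.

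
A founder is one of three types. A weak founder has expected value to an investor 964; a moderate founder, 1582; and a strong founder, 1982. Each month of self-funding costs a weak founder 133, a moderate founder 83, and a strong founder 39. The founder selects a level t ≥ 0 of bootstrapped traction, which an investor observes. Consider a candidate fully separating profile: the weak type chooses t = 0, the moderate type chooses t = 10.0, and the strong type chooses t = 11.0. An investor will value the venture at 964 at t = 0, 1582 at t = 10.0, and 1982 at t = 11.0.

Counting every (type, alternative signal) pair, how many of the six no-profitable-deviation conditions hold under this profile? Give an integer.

Strong (own payoff 1982 − 39×11.0 = 1553): to t=0 gives 964 → no gain ✓; to t=10.0 gives 1582 − 39×10.0 = 1192 → no gain ✓.
Weak (own payoff 964): to t=10.0 gives 1582 − 133×10.0 = 252 → no gain ✓; to t=11.0 gives 1982 − 133×11.0 = 519 → no gain ✓.
Moderate (own payoff 1582 − 83×10.0 = 752): to t=0 gives 964 → profitable ✗; to t=11.0 gives 1982 − 83×11.0 = 1069 → profitable ✗.
4 of the 6 constraints hold; not an equilibrium.

4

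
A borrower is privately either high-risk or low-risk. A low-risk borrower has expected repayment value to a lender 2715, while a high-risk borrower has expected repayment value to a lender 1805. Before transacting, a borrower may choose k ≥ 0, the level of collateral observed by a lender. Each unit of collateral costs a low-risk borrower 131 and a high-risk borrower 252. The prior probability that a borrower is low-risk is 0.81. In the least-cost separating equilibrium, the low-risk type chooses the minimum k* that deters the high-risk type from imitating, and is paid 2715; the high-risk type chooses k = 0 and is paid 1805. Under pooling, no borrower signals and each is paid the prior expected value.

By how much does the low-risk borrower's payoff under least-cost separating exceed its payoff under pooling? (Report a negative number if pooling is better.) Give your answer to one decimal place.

-300.2

Least-cost separating signal: k* solves 1805 = 2715 − 252·k*, so k* = (2715 − 1805)/252 ≈ 3.6111.
Low-risk type's separating payoff: 2715 − 131 × k* = 2715 − 131 × (2715 − 1805)/252 = 2715 − 119210/252 ≈ 2241.944.
Pooling payoff: 0.81 × 2715 + 0.19 × 1805 = 2542.1.
Difference: 2241.944 − 2542.1 = -300.156, i.e. -300.2 to one decimal place.
The low-risk type would prefer the pooling outcome.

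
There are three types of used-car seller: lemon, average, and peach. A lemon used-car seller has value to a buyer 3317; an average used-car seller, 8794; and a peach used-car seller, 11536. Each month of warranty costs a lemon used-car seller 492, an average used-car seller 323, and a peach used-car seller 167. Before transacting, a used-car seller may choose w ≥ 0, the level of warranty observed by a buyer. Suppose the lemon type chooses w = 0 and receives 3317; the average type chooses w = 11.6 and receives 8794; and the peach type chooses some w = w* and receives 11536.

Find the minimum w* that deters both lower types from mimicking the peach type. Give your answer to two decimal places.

20.09

Average type (on-path payoff 8794 − 323×11.6 = 5047.2) won't mimic when 5047.2 ≥ 11536 − 323·w*, i.e. w* ≥ 20.09.
Lemon type (on-path payoff 3317) won't mimic when 3317 ≥ 11536 − 492·w*, i.e. w* ≥ 16.71.
Both must hold, so w* = max(16.71, 20.09) = 20.09. The average type's constraint binds.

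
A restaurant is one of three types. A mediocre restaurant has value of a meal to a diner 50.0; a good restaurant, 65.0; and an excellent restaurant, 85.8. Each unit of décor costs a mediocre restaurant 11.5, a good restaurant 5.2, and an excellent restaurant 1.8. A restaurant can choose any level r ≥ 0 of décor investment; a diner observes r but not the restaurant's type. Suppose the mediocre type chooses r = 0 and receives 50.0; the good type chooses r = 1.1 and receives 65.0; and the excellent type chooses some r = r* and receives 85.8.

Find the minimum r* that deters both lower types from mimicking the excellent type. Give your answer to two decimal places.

Mediocre type (on-path payoff 50.0) won't mimic when 50.0 ≥ 85.8 − 11.5·r*, i.e. r* ≥ 3.11.
Good type (on-path payoff 65.0 − 5.2×1.1 = 59.28) won't mimic when 59.28 ≥ 85.8 − 5.2·r*, i.e. r* ≥ 5.10.
Both must hold, so r* = max(3.11, 5.10) = 5.10. The good type's constraint binds.

5.10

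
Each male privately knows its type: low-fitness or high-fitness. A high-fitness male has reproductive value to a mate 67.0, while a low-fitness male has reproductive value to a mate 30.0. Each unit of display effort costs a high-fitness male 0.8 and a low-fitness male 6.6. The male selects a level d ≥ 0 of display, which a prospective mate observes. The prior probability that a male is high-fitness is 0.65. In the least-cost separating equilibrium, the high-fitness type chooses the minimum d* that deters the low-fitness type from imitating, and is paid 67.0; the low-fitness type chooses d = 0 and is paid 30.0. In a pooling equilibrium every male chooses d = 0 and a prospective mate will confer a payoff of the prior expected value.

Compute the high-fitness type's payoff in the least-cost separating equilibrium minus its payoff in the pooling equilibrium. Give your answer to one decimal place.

8.5

Least-cost separating signal: d* solves 30.0 = 67.0 − 6.6·d*, so d* = (67.0 − 30.0)/6.6 ≈ 5.6061.
High-fitness type's separating payoff: 67.0 − 0.8 × d* = 67.0 − 0.8 × (67.0 − 30.0)/6.6 = 67.0 − 29.6/6.6 ≈ 62.515.
Pooling payoff: 0.65 × 67.0 + 0.35 × 30.0 = 54.05.
Difference: 62.515 − 54.05 = 8.465, i.e. 8.5 to one decimal place.
The high-fitness type prefers to separate.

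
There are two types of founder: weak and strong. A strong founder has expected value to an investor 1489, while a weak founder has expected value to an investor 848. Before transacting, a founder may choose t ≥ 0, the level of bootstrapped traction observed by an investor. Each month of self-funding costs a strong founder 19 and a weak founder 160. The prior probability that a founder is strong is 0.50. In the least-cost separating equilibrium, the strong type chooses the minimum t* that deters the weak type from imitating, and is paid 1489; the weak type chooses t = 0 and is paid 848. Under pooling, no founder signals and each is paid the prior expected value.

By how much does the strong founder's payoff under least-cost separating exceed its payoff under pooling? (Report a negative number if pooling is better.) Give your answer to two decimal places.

244.38

Least-cost separating signal: t* solves 848 = 1489 − 160·t*, so t* = (1489 − 848)/160 ≈ 4.0063.
Strong type's separating payoff: 1489 − 19 × t* = 1489 − 19 × (1489 − 848)/160 = 1489 − 12179/160 ≈ 1412.8813.
Pooling payoff: 0.50 × 1489 + 0.50 × 848 = 1168.5.
Difference: 1412.8813 − 1168.5 = 244.3813, i.e. 244.38 to two decimal places.
The strong type prefers to separate.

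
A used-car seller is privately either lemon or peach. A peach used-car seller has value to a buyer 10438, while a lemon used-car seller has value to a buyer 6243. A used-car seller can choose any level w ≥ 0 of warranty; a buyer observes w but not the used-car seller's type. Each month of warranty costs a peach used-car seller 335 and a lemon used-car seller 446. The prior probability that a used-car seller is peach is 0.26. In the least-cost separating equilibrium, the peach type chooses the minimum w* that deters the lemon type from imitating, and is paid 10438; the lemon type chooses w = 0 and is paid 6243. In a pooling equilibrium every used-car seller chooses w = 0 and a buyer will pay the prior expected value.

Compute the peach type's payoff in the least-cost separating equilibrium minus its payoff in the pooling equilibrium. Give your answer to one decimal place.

Least-cost separating signal: w* solves 6243 = 10438 − 446·w*, so w* = (10438 − 6243)/446 ≈ 9.4058.
Peach type's separating payoff: 10438 − 335 × w* = 10438 − 335 × (10438 − 6243)/446 = 10438 − 1405325/446 ≈ 7287.047.
Pooling payoff: 0.26 × 10438 + 0.74 × 6243 = 7333.7.
Difference: 7287.047 − 7333.7 = -46.653, i.e. -46.7 to one decimal place.
The peach type would prefer the pooling outcome.

-46.7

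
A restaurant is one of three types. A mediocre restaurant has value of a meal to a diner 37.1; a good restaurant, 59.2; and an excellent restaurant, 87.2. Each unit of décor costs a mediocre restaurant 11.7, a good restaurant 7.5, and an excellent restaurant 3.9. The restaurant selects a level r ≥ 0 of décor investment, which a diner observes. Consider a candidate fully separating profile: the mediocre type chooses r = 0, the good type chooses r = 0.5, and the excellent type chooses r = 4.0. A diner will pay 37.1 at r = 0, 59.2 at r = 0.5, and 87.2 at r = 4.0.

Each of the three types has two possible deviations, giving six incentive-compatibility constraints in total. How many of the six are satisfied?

3

Mediocre (own payoff 37.1): to r=0.5 gives 59.2 − 11.7×0.5 = 53.35 → profitable ✗; to r=4.0 gives 87.2 − 11.7×4.0 = 40.4 → profitable ✗.
Excellent (own payoff 87.2 − 3.9×4.0 = 71.6): to r=0 gives 37.1 → no gain ✓; to r=0.5 gives 59.2 − 3.9×0.5 = 57.25 → no gain ✓.
Good (own payoff 59.2 − 7.5×0.5 = 55.45): to r=0 gives 37.1 → no gain ✓; to r=4.0 gives 87.2 − 7.5×4.0 = 57.2 → profitable ✗.
3 of the 6 constraints hold; not an equilibrium.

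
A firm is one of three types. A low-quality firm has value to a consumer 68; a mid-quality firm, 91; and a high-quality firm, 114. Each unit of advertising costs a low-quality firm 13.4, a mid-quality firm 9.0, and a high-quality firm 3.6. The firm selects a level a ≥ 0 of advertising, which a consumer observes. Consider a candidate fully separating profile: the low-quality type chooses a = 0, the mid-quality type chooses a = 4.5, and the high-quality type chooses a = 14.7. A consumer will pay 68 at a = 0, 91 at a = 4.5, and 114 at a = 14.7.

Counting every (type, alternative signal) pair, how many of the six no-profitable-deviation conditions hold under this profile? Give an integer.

3

Mid-quality (own payoff 91 − 9.0×4.5 = 50.5): to a=0 gives 68 → profitable ✗; to a=14.7 gives 114 − 9.0×14.7 = -18.3 → no gain ✓.
Low-quality (own payoff 68): to a=4.5 gives 91 − 13.4×4.5 = 30.7 → no gain ✓; to a=14.7 gives 114 − 13.4×14.7 = -82.98 → no gain ✓.
High-quality (own payoff 114 − 3.6×14.7 = 61.08): to a=0 gives 68 → profitable ✗; to a=4.5 gives 91 − 3.6×4.5 = 74.8 → profitable ✗.
3 of the 6 constraints hold; not an equilibrium.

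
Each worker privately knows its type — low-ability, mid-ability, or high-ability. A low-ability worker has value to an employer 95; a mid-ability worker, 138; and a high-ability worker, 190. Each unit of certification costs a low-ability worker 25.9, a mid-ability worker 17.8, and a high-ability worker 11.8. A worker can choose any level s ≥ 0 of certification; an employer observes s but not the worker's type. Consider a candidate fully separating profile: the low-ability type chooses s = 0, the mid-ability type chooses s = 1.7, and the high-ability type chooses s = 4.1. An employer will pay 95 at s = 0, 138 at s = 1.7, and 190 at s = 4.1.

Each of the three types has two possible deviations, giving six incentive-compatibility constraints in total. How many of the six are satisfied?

5

Low-ability (own payoff 95): to s=1.7 gives 138 − 25.9×1.7 = 93.97 → no gain ✓; to s=4.1 gives 190 − 25.9×4.1 = 83.81 → no gain ✓.
Mid-ability (own payoff 138 − 17.8×1.7 = 107.74): to s=0 gives 95 → no gain ✓; to s=4.1 gives 190 − 17.8×4.1 = 117.02 → profitable ✗.
High-ability (own payoff 190 − 11.8×4.1 = 141.62): to s=0 gives 95 → no gain ✓; to s=1.7 gives 138 − 11.8×1.7 = 117.94 → no gain ✓.
5 of the 6 constraints hold; not an equilibrium.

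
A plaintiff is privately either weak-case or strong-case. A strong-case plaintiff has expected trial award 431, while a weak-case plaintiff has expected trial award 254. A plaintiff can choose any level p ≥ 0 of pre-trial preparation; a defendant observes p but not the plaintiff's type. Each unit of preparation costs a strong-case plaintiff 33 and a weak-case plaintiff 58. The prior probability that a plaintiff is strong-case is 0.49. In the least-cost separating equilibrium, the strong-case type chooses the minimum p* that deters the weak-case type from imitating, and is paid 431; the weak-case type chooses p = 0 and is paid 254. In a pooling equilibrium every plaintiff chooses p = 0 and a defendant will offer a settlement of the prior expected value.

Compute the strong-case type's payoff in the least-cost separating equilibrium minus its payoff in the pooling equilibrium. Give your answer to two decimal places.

Least-cost separating signal: p* solves 254 = 431 − 58·p*, so p* = (431 − 254)/58 ≈ 3.0517.
Strong-case type's separating payoff: 431 − 33 × p* = 431 − 33 × (431 − 254)/58 = 431 − 5841/58 ≈ 330.2931.
Pooling payoff: 0.49 × 431 + 0.51 × 254 = 340.73.
Difference: 330.2931 − 340.73 = -10.4369, i.e. -10.44 to two decimal places.
The strong-case type would prefer the pooling outcome.

-10.44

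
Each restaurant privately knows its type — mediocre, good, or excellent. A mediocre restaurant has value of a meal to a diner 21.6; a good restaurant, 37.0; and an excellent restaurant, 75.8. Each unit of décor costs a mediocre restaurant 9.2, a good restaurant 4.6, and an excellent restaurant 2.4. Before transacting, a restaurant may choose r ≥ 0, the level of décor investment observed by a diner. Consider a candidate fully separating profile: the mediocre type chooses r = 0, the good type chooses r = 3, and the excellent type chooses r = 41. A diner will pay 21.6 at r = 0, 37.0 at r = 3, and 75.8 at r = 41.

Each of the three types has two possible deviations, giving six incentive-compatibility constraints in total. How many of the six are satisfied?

Mediocre (own payoff 21.6): to r=3 gives 37.0 − 9.2×3 = 9.4 → no gain ✓; to r=41 gives 75.8 − 9.2×41 = -301.4 → no gain ✓.
Excellent (own payoff 75.8 − 2.4×41 = -22.6): to r=0 gives 21.6 → profitable ✗; to r=3 gives 37.0 − 2.4×3 = 29.8 → profitable ✗.
Good (own payoff 37.0 − 4.6×3 = 23.2): to r=0 gives 21.6 → no gain ✓; to r=41 gives 75.8 − 4.6×41 = -112.8 → no gain ✓.
4 of the 6 constraints hold; not an equilibrium.

4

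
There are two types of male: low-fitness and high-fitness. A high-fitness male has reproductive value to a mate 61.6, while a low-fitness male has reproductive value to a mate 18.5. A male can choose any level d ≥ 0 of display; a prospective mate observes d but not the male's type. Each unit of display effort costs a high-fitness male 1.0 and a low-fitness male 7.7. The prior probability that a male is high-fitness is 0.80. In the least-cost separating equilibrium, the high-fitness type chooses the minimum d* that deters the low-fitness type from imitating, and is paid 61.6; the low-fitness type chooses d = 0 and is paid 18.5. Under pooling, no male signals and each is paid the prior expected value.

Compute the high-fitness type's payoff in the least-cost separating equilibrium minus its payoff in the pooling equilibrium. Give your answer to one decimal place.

3.0

Least-cost separating signal: d* solves 18.5 = 61.6 − 7.7·d*, so d* = (61.6 − 18.5)/7.7 ≈ 5.5974.
High-fitness type's separating payoff: 61.6 − 1.0 × d* = 61.6 − 1.0 × (61.6 − 18.5)/7.7 = 61.6 − 43.1/7.7 ≈ 56.003.
Pooling payoff: 0.80 × 61.6 + 0.20 × 18.5 = 52.98.
Difference: 56.003 − 52.98 = 3.023, i.e. 3.0 to one decimal place.
The high-fitness type prefers to separate.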